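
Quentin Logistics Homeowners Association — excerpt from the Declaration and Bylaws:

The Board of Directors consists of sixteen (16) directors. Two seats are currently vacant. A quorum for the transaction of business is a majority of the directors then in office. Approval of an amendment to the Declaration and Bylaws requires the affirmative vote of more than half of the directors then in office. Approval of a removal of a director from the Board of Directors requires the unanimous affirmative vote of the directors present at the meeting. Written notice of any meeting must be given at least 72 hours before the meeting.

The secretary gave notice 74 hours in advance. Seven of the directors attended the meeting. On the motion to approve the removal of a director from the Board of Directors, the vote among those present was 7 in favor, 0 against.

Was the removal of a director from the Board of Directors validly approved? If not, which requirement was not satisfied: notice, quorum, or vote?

Notice: 74 hours given; 72 required (74 ≥ 72). Satisfied.
Quorum: 7 present; quorum is 8. Not satisfied.
Vote: the removal of a director from the Board of Directors requires the unanimous vote of the directors present (7). Unanimous means all 7, so 7 affirmative votes are needed; 7 voted in favor. Satisfied. (Moot — without a quorum no business can be validly transacted.)

Invalid — quorum requirement not satisfied.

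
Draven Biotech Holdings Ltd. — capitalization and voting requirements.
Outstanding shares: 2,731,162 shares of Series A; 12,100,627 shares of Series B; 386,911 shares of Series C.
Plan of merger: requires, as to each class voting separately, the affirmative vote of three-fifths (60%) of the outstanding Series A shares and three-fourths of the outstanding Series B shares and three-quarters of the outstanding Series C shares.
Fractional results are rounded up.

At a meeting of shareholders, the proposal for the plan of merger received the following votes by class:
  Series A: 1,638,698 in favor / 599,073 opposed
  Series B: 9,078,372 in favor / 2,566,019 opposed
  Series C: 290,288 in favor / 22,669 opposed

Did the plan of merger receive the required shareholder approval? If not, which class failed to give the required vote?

Series A: 3/5 of 2731162 = 1638697.20, rounded up to 1638698; 1,638,698 required, 1,638,698 in favor — approved.
Series B: 3/4 of 12100627 = 9075470.25, rounded up to 9075471; 9,075,471 required, 9,078,372 in favor — approved.
Series C: 3/4 of 386911 = 290183.25, rounded up to 290184; 290,184 required, 290,288 in favor — approved.

Approved — every class gave the required vote.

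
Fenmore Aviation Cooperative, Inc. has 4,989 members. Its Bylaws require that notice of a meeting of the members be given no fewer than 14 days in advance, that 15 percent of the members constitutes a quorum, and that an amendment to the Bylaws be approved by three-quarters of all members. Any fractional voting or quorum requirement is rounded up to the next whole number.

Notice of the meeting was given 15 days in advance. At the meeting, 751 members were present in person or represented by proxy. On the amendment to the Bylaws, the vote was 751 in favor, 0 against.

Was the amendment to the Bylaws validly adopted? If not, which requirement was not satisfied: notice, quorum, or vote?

Invalid — vote requirement not satisfied.

Notice: 15 days given; 14 required. Satisfied.
Quorum: 15% of 4,989 = 748.35, rounded up to 749; 751 present. Satisfied.
Vote: requires three-fourths of all members (4,989); 3/4 of 4989 = 3741.75, rounded up to 3742, so 3,742 needed; 751 in favor. Not satisfied.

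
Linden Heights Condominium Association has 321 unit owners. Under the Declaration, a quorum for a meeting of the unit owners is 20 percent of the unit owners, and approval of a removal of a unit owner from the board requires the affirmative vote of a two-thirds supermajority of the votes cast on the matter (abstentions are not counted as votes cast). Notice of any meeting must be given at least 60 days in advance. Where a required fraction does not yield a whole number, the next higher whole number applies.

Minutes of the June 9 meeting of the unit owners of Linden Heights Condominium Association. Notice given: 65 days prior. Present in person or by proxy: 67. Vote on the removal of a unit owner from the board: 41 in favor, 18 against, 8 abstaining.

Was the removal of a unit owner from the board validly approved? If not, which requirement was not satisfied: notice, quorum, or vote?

Notice: 65 days given; 60 required. Satisfied.
Quorum: 20% of 321 = 64.20, rounded up to 65; 67 present. Satisfied.
Vote: requires two-thirds of the votes cast (67 − 8 abstaining = 59); 2/3 of 59 = 39.33, rounded up to 40, so 40 needed; 41 in favor. Satisfied.

Valid — all requirements satisfied.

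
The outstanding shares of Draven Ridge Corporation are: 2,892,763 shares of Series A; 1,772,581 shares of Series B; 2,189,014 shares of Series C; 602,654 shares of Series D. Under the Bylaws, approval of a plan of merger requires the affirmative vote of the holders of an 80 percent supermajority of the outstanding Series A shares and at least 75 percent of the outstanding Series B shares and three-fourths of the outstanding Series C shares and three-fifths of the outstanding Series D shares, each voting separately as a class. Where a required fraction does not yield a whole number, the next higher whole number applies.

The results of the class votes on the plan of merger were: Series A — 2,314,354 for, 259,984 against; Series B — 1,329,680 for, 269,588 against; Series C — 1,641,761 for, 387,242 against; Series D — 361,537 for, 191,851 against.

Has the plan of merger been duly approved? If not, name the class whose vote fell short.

Not approved — the Series D shares did not give the required vote.

Series A: 4/5 of 2892763 = 2314210.40, rounded up to 2314211; 2,314,211 required, 2,314,354 in favor — approved.
Series B: 3/4 of 1772581 = 1329435.75, rounded up to 1329436; 1,329,436 required, 1,329,680 in favor — approved.
Series C: 3/4 of 2189014 = 1641760.50, rounded up to 1641761; 1,641,761 required, 1,641,761 in favor — approved.
Series D: 3/5 of 602654 = 361592.40, rounded up to 361593; 361,593 required, 361,537 in favor — not approved.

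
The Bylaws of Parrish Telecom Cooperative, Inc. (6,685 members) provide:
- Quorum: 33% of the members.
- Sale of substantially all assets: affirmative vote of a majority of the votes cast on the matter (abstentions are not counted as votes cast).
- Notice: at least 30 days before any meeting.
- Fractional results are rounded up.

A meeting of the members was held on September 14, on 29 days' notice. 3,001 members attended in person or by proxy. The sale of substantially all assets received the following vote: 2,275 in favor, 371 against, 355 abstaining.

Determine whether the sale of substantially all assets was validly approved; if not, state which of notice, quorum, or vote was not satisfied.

Notice: 29 days given; 30 required. Not satisfied.
Quorum: 33% of 6,685 = 2,206.05, rounded up to 2,207; 3,001 present. Satisfied.
Vote: requires a majority of the votes cast (3,001 − 355 abstaining = 2,646); a majority of 2646 is 1324, so 1,324 needed; 2,275 in favor. Satisfied.

Invalid — notice requirement not satisfied.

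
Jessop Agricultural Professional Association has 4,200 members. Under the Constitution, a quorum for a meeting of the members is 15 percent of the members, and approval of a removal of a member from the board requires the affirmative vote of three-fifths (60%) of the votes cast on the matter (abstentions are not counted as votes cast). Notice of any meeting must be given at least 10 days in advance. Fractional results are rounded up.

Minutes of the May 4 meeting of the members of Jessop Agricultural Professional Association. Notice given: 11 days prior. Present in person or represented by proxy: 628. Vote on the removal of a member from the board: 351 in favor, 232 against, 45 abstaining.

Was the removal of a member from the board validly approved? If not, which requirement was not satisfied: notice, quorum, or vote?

Notice: 11 days given; 10 required. Satisfied.
Quorum: 15% of 4,200 = 630; 628 present. Not satisfied.
Vote: requires three-fifths of the votes cast (628 − 45 abstaining = 583); 3/5 of 583 = 349.80, rounded up to 350, so 350 needed; 351 in favor. Satisfied.

Invalid — quorum requirement not satisfied.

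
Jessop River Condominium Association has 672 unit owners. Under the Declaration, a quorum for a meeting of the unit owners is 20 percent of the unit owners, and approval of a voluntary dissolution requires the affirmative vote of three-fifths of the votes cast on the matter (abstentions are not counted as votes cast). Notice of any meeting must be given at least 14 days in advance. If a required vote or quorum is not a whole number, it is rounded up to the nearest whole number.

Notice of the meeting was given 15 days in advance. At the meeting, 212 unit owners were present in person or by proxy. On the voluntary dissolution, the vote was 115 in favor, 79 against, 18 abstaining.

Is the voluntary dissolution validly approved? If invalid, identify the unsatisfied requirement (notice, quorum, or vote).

Notice: 15 days given; 14 required. Satisfied.
Quorum: 20% of 672 = 134.40, rounded up to 135; 212 present. Satisfied.
Vote: requires three-fifths of the votes cast (212 − 18 abstaining = 194); 3/5 of 194 = 116.40, rounded up to 117, so 117 needed; 115 in favor. Not satisfied.

Invalid — vote requirement not satisfied.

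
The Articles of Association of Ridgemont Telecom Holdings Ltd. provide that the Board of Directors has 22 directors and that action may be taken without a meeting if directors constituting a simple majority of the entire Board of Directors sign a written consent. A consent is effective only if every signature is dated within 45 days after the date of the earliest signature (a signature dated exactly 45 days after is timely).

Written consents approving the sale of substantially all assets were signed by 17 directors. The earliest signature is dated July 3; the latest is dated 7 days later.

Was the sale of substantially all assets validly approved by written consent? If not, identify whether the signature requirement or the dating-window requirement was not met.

Signatures required: a simple majority of 22 — a majority of 22 is 12, so 12 needed; 17 signed. Sufficient.
Dating window: the latest signature is 7 days after the earliest; the limit is 45 days. Within the window.

Effective — both the signature and dating-window requirements are satisfied.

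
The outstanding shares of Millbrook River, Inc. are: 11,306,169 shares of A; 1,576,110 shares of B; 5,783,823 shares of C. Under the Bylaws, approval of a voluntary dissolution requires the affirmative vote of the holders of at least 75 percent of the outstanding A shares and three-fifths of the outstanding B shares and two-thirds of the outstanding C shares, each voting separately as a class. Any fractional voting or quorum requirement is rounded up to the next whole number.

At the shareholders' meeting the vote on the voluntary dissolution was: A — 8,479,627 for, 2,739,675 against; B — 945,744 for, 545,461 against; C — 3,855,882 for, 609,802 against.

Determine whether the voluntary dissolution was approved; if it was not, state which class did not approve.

A: 3/4 of 11306169 = 8479626.75, rounded up to 8479627; 8,479,627 required, 8,479,627 in favor — approved.
B: 3/5 of 1576110 = 945666; 945,666 required, 945,744 in favor — approved.
C: 2/3 of 5783823 = 3855882; 3,855,882 required, 3,855,882 in favor — approved.

Approved — every class gave the required vote.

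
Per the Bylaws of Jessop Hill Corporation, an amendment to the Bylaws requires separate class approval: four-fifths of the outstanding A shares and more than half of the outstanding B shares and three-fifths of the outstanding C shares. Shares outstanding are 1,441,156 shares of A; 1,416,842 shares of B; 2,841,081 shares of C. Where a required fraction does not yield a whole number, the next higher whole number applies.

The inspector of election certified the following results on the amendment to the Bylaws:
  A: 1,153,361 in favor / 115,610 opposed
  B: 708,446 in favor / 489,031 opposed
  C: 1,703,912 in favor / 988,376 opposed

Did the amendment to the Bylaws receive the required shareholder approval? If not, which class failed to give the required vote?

Not approved — the C shares did not give the required vote.

A: 4/5 of 1441156 = 1152924.80, rounded up to 1152925; 1,152,925 required, 1,153,361 in favor — approved.
B: a majority of 1416842 is 708422; 708,422 required, 708,446 in favor — approved.
C: 3/5 of 2841081 = 1704648.60, rounded up to 1704649; 1,704,649 required, 1,703,912 in favor — not approved.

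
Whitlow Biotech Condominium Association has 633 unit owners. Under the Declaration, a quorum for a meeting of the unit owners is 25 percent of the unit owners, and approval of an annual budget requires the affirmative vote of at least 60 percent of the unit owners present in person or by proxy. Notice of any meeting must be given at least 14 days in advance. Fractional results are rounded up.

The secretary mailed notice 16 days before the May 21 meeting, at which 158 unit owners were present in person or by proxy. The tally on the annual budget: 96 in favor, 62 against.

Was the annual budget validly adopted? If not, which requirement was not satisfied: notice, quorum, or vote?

Notice: 16 days given; 14 required. Satisfied.
Quorum: 25% of 633 = 158.25, rounded up to 159; 158 present. Not satisfied.
Vote: requires three-fifths of those present (158); 3/5 of 158 = 94.80, rounded up to 95, so 95 needed; 96 in favor. Satisfied.

Invalid — quorum requirement not satisfied.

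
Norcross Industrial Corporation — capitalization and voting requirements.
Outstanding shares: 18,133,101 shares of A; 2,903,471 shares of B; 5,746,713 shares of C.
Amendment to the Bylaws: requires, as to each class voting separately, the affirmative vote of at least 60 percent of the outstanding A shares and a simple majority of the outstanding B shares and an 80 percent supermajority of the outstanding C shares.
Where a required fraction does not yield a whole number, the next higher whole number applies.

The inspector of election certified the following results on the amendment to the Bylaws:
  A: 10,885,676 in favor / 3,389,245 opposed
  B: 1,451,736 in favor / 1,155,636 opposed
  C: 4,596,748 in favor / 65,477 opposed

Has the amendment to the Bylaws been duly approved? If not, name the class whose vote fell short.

Not approved — the C shares did not give the required vote.

A: 3/5 of 18133101 = 10879860.60, rounded up to 10879861; 10,879,861 required, 10,885,676 in favor — approved.
B: a majority of 2903471 is 1451736; 1,451,736 required, 1,451,736 in favor — approved.
C: 4/5 of 5746713 = 4597370.40, rounded up to 4597371; 4,597,371 required, 4,596,748 in favor — not approved.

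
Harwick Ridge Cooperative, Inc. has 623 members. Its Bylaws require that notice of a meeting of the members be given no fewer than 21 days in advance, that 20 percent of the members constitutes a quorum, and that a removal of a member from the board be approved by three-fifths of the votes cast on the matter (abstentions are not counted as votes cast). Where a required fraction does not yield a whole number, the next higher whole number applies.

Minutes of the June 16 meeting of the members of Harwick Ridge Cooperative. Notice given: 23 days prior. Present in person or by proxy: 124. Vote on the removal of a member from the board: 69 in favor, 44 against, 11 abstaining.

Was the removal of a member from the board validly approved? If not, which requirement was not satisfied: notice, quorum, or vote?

Invalid — quorum requirement not satisfied.

Notice: 23 days given; 21 required. Satisfied.
Quorum: 20% of 623 = 124.60, rounded up to 125; 124 present. Not satisfied.
Vote: requires three-fifths of the votes cast (124 − 11 abstaining = 113); 3/5 of 113 = 67.80, rounded up to 68, so 68 needed; 69 in favor. Satisfied.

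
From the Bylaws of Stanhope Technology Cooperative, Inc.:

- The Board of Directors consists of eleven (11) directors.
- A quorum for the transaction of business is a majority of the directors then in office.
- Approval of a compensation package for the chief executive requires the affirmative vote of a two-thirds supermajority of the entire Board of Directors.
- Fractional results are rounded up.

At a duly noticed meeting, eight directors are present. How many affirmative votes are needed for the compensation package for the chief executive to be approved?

8

The compensation package for the chief executive requires two-thirds of the entire Board of Directors (11).
2/3 of 11 = 7.33, rounded up to 8.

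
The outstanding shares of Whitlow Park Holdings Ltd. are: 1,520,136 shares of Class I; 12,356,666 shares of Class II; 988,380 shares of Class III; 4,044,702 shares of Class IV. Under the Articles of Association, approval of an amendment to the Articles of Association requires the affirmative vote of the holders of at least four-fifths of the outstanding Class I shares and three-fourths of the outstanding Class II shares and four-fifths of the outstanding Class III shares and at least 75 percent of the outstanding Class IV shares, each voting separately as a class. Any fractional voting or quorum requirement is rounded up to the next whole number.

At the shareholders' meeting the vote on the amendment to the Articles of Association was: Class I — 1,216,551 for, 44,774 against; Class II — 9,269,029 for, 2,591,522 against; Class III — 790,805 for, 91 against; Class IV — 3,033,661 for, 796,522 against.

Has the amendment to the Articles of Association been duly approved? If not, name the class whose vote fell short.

Approved — every class gave the required vote.

Class I: 4/5 of 1520136 = 1216108.80, rounded up to 1216109; 1,216,109 required, 1,216,551 in favor — approved.
Class II: 3/4 of 12356666 = 9267499.50, rounded up to 9267500; 9,267,500 required, 9,269,029 in favor — approved.
Class III: 4/5 of 988380 = 790704; 790,704 required, 790,805 in favor — approved.
Class IV: 3/4 of 4044702 = 3033526.50, rounded up to 3033527; 3,033,527 required, 3,033,661 in favor — approved.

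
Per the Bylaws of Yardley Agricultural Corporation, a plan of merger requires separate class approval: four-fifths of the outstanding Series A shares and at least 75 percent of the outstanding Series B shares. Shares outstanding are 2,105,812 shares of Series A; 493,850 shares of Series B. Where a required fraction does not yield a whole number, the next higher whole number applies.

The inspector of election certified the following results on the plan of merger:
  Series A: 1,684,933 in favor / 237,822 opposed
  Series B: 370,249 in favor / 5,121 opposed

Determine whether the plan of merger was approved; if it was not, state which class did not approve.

Not approved — the Series B shares did not give the required vote.

Series A: 4/5 of 2105812 = 1684649.60, rounded up to 1684650; 1,684,650 required, 1,684,933 in favor — approved.
Series B: 3/4 of 493850 = 370387.50, rounded up to 370388; 370,388 required, 370,249 in favor — not approved.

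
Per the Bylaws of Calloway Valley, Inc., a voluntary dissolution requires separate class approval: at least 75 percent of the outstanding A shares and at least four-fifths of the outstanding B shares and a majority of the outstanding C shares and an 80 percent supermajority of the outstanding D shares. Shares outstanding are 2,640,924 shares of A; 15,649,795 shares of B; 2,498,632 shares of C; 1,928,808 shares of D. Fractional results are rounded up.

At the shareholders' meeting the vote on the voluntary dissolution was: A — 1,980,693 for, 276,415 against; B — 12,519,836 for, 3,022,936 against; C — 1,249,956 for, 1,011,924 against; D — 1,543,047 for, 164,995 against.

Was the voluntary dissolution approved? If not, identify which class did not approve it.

A: 3/4 of 2640924 = 1980693; 1,980,693 required, 1,980,693 in favor — approved.
B: 4/5 of 15649795 = 12519836; 12,519,836 required, 12,519,836 in favor — approved.
C: a majority of 2498632 is 1249317; 1,249,317 required, 1,249,956 in favor — approved.
D: 4/5 of 1928808 = 1543046.40, rounded up to 1543047; 1,543,047 required, 1,543,047 in favor — approved.

Approved — every class gave the required vote.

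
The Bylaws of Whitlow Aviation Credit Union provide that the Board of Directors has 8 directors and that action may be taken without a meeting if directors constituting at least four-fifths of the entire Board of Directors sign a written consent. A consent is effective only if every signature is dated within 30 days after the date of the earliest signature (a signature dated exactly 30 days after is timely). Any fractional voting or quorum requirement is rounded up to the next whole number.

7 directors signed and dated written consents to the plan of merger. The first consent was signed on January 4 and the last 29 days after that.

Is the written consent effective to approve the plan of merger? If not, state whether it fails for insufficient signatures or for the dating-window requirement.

Signatures required: at least four-fifths of 8 — 4/5 of 8 = 6.40, rounded up to 7, so 7 needed; 7 signed. Sufficient.
Dating window: the latest signature is 29 days after the earliest; the limit is 30 days. Within the window.

Effective — both the signature and dating-window requirements are satisfied.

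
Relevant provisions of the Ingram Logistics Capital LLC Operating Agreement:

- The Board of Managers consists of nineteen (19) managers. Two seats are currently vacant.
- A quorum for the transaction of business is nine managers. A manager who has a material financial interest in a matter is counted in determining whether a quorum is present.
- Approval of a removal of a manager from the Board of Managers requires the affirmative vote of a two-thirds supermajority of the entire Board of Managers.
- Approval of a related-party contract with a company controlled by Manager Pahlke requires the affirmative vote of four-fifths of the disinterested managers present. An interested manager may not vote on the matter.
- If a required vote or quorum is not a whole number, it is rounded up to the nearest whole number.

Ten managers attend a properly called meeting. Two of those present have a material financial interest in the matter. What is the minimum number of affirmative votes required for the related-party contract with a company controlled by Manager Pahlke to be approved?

The related-party contract with a company controlled by Manager Pahlke requires four-fifths of the disinterested managers present (10 − 2 = 8).
4/5 of 8 = 6.40, rounded up to 7.

7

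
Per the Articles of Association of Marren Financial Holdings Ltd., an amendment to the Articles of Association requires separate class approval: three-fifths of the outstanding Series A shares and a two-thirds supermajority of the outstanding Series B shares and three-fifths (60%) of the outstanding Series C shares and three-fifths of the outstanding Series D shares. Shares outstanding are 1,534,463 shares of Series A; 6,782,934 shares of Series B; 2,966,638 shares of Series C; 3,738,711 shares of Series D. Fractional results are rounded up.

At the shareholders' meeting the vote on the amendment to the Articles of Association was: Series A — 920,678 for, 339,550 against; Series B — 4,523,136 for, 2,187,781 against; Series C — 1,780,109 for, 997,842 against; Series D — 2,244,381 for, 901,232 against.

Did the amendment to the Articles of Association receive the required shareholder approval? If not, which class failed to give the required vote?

Series A: 3/5 of 1534463 = 920677.80, rounded up to 920678; 920,678 required, 920,678 in favor — approved.
Series B: 2/3 of 6782934 = 4521956; 4,521,956 required, 4,523,136 in favor — approved.
Series C: 3/5 of 2966638 = 1779982.80, rounded up to 1779983; 1,779,983 required, 1,780,109 in favor — approved.
Series D: 3/5 of 3738711 = 2243226.60, rounded up to 2243227; 2,243,227 required, 2,244,381 in favor — approved.

Approved — every class gave the required vote.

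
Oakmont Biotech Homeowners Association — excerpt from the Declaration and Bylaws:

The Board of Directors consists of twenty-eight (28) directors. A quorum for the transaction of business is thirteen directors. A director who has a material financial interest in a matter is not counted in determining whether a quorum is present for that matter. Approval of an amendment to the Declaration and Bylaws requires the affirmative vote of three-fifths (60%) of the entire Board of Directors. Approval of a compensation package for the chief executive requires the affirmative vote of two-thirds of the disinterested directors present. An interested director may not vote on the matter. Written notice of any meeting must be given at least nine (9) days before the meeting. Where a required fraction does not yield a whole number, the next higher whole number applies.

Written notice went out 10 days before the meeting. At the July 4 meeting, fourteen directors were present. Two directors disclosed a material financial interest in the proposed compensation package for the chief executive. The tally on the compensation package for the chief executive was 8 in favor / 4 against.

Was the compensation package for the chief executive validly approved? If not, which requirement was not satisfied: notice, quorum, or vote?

Invalid — quorum requirement not satisfied.

Notice: 10 days given; 9 required (10 ≥ 9). Satisfied.
Quorum: 14 present, but the 2 interested directors do not count, leaving 12. Quorum is 13. Not satisfied.
Vote: the compensation package for the chief executive requires two-thirds of the disinterested directors present (14 − 2 = 12). 2/3 of 12 = 8, so 8 affirmative votes are needed; 8 voted in favor. Satisfied. (Moot — without a quorum no business can be validly transacted.)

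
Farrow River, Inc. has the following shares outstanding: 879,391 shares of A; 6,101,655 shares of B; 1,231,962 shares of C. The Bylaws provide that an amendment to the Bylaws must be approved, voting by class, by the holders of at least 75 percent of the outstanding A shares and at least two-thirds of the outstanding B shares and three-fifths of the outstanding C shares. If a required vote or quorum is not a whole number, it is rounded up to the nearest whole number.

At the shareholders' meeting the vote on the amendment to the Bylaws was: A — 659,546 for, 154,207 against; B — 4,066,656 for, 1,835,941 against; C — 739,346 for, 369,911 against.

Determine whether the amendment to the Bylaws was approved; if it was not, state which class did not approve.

Not approved — the B shares did not give the required vote.

A: 3/4 of 879391 = 659543.25, rounded up to 659544; 659,544 required, 659,546 in favor — approved.
B: 2/3 of 6101655 = 4067770; 4,067,770 required, 4,066,656 in favor — not approved.
C: 3/5 of 1231962 = 739177.20, rounded up to 739178; 739,178 required, 739,346 in favor — approved.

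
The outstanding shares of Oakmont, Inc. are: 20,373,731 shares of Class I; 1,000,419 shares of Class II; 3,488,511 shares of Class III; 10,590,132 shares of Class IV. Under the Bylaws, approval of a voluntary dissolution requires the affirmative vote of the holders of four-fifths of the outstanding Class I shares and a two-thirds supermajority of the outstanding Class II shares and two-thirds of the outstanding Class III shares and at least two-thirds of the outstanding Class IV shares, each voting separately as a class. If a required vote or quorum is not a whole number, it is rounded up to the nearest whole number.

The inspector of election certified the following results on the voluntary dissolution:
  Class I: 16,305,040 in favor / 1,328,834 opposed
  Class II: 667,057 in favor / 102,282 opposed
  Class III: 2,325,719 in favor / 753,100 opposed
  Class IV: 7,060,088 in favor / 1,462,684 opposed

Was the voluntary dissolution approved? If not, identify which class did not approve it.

Approved — every class gave the required vote.

Class I: 4/5 of 20373731 = 16298984.80, rounded up to 16298985; 16,298,985 required, 16,305,040 in favor — approved.
Class II: 2/3 of 1000419 = 666946; 666,946 required, 667,057 in favor — approved.
Class III: 2/3 of 3488511 = 2325674; 2,325,674 required, 2,325,719 in favor — approved.
Class IV: 2/3 of 10590132 = 7060088; 7,060,088 required, 7,060,088 in favor — approved.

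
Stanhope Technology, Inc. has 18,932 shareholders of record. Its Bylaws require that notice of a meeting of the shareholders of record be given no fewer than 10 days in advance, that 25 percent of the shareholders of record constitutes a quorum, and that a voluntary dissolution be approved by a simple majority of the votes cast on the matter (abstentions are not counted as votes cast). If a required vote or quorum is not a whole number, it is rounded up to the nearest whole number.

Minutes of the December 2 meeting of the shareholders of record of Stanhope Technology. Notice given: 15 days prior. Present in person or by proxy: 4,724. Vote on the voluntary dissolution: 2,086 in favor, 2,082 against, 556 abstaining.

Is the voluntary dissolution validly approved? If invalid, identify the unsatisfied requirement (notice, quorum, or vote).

Invalid — quorum requirement not satisfied.

Notice: 15 days given; 10 required. Satisfied.
Quorum: 25% of 18,932 = 4,733; 4,724 present. Not satisfied.
Vote: requires a majority of the votes cast (4,724 − 556 abstaining = 4,168); a majority of 4168 is 2085, so 2,085 needed; 2,086 in favor. Satisfied.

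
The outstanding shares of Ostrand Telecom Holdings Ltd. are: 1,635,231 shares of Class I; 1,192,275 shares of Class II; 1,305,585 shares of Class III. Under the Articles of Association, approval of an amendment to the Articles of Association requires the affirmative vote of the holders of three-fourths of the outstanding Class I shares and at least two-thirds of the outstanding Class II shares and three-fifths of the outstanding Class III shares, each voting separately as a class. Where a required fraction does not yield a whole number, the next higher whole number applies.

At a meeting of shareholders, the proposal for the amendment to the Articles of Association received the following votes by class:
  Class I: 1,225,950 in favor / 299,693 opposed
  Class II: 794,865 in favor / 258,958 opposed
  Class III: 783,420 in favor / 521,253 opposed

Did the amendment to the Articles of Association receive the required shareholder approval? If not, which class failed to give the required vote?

Not approved — the Class I shares did not give the required vote.

Class I: 3/4 of 1635231 = 1226423.25, rounded up to 1226424; 1,226,424 required, 1,225,950 in favor — not approved.
Class II: 2/3 of 1192275 = 794850; 794,850 required, 794,865 in favor — approved.
Class III: 3/5 of 1305585 = 783351; 783,351 required, 783,420 in favor — approved.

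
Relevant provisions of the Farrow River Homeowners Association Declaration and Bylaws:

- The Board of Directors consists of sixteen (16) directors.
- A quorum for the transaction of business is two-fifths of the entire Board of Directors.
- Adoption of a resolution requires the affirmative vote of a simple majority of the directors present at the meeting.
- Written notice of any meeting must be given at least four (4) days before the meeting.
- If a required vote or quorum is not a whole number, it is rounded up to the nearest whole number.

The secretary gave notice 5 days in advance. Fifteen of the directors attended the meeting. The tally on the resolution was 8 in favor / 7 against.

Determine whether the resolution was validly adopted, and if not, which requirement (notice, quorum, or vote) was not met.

Notice: 5 days given; 4 required (5 ≥ 4). Satisfied.
Quorum: 15 present; quorum is 7. Satisfied.
Vote: the resolution requires a majority of the directors present (15). A majority of 15 is 8, so 8 affirmative votes are needed; 8 voted in favor. Satisfied.

Valid — all requirements satisfied.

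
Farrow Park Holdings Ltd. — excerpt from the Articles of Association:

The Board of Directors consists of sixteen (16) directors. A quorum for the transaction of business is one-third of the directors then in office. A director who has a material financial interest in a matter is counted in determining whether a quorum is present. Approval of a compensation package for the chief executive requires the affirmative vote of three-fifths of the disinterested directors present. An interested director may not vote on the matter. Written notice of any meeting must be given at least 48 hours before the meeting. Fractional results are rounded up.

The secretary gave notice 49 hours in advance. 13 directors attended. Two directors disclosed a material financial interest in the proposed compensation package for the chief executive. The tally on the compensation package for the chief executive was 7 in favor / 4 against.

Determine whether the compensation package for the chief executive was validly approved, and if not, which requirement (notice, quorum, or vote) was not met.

Notice: 49 hours given; 48 required (49 ≥ 48). Satisfied.
Quorum: 13 present (interested directors count toward quorum); quorum is 6. Satisfied.
Vote: the compensation package for the chief executive requires three-fifths of the disinterested directors present (13 − 2 = 11). 3/5 of 11 = 6.60, rounded up to 7, so 7 affirmative votes are needed; 7 voted in favor. Satisfied.

Valid — all requirements satisfied.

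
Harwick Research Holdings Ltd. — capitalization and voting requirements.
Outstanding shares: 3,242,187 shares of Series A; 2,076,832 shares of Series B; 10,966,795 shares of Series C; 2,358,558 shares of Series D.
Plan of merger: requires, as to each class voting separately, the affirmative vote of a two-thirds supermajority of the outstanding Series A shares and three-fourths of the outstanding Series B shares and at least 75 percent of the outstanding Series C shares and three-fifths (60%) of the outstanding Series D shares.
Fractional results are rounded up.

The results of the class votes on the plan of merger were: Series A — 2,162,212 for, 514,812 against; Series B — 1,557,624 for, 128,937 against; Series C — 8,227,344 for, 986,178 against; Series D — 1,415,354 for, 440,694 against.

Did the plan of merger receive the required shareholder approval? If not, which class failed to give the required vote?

Series A: 2/3 of 3242187 = 2161458; 2,161,458 required, 2,162,212 in favor — approved.
Series B: 3/4 of 2076832 = 1557624; 1,557,624 required, 1,557,624 in favor — approved.
Series C: 3/4 of 10966795 = 8225096.25, rounded up to 8225097; 8,225,097 required, 8,227,344 in favor — approved.
Series D: 3/5 of 2358558 = 1415134.80, rounded up to 1415135; 1,415,135 required, 1,415,354 in favor — approved.

Approved — every class gave the required vote.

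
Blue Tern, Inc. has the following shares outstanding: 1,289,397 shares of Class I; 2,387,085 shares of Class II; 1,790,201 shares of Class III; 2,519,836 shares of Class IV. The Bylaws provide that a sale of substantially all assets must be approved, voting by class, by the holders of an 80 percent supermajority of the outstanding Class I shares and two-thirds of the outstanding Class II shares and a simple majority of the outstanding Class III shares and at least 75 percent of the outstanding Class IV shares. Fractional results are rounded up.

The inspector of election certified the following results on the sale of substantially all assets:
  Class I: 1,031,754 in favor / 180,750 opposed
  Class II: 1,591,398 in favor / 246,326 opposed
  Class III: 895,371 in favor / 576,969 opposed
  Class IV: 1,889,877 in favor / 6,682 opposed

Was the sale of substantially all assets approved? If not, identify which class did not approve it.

Class I: 4/5 of 1289397 = 1031517.60, rounded up to 1031518; 1,031,518 required, 1,031,754 in favor — approved.
Class II: 2/3 of 2387085 = 1591390; 1,591,390 required, 1,591,398 in favor — approved.
Class III: a majority of 1790201 is 895101; 895,101 required, 895,371 in favor — approved.
Class IV: 3/4 of 2519836 = 1889877; 1,889,877 required, 1,889,877 in favor — approved.

Approved — every class gave the required vote.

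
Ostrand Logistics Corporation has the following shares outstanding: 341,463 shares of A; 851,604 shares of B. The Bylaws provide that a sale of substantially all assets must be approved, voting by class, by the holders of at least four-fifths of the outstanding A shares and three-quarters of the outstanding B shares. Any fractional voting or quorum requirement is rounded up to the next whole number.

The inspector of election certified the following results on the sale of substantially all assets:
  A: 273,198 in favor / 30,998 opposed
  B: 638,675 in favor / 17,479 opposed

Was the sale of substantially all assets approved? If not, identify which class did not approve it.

Not approved — the B shares did not give the required vote.

A: 4/5 of 341463 = 273170.40, rounded up to 273171; 273,171 required, 273,198 in favor — approved.
B: 3/4 of 851604 = 638703; 638,703 required, 638,675 in favor — not approved.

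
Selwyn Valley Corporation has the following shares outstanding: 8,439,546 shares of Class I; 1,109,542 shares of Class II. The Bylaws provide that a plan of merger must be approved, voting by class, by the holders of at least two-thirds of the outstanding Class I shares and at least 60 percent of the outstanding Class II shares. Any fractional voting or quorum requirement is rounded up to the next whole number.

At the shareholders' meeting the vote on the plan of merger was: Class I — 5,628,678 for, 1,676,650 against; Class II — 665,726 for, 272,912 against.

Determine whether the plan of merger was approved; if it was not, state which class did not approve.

Class I: 2/3 of 8439546 = 5626364; 5,626,364 required, 5,628,678 in favor — approved.
Class II: 3/5 of 1109542 = 665725.20, rounded up to 665726; 665,726 required, 665,726 in favor — approved.

Approved — every class gave the required vote.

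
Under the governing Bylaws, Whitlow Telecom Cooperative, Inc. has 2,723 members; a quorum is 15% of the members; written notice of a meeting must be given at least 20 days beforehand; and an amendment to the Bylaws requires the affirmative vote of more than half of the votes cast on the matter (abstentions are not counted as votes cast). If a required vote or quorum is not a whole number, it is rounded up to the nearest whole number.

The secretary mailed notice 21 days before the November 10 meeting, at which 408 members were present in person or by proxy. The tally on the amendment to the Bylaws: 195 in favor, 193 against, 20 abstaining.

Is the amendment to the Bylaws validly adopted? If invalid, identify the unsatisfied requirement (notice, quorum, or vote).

Invalid — quorum requirement not satisfied.

Notice: 21 days given; 20 required. Satisfied.
Quorum: 15% of 2,723 = 408.45, rounded up to 409; 408 present. Not satisfied.
Vote: requires a majority of the votes cast (408 − 20 abstaining = 388); a majority of 388 is 195, so 195 needed; 195 in favor. Satisfied.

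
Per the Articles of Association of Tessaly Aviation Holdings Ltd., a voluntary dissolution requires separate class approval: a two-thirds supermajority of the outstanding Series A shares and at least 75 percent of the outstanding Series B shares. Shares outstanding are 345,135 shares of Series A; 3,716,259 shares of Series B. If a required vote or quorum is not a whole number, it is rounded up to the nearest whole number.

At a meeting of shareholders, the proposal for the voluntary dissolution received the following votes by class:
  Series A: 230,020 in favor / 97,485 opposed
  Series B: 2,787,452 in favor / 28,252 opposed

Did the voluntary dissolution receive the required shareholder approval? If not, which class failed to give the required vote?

Series A: 2/3 of 345135 = 230090; 230,090 required, 230,020 in favor — not approved.
Series B: 3/4 of 3716259 = 2787194.25, rounded up to 2787195; 2,787,195 required, 2,787,452 in favor — approved.

Not approved — the Series A shares did not give the required vote.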